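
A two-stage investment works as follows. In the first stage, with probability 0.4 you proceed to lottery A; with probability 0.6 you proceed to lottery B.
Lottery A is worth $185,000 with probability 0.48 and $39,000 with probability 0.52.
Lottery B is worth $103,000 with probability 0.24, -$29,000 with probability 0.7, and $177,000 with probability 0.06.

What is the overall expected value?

EV(A) = 0.48 × 185000 + 0.52 × 39000 = 88800 + 20280 = 109080
EV(B) = 0.24 × 103000 + 0.7 × (-29000) + 0.06 × 177000 = 24720 − 20300 + 10620 = 15040
Overall = 0.4 × 109080 + 0.6 × 15040 = 43632 + 9024 = 52656

$52,656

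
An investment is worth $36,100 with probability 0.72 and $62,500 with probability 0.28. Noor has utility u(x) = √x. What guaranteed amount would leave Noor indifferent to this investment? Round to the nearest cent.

$42,766.24

E[u] = 0.72·√36100 + 0.28·√62500 = 0.72·190 + 0.28·250 = 206.8
CE = (206.8)² = 42766.24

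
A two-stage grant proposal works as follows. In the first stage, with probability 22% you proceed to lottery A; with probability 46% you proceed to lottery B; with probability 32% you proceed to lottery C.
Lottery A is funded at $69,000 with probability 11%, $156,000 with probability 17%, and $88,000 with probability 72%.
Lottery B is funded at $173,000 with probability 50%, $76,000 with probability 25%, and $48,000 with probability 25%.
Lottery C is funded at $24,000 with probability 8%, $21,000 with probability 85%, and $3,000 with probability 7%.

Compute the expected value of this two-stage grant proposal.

$81,887

EV(A) = 0.11 × 69000 + 0.17 × 156000 + 0.72 × 88000 = 7590 + 26520 + 63360 = 97470
EV(B) = 0.5 × 173000 + 0.25 × 76000 + 0.25 × 48000 = 86500 + 19000 + 12000 = 117500
EV(C) = 0.08 × 24000 + 0.85 × 21000 + 0.07 × 3000 = 1920 + 17850 + 210 = 19980
Overall = 0.22 × 97470 + 0.46 × 117500 + 0.32 × 19980 = 21443.4 + 54050 + 6393.6 = 81887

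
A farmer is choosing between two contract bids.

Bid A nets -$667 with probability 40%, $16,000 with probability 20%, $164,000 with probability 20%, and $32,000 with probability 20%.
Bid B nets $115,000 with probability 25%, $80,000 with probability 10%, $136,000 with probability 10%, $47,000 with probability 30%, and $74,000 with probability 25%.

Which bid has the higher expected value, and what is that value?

Bid A = 0.4 × (-667) + 0.2 × 16000 + 0.2 × 164000 + 0.2 × 32000 = -266.8 + 3200 + 32800 + 6400 = 42133.2
Bid B = 0.25 × 115000 + 0.1 × 80000 + 0.1 × 136000 + 0.3 × 47000 + 0.25 × 74000 = 28750 + 8000 + 13600 + 14100 + 18500 = 82950

Bid B ($82,950)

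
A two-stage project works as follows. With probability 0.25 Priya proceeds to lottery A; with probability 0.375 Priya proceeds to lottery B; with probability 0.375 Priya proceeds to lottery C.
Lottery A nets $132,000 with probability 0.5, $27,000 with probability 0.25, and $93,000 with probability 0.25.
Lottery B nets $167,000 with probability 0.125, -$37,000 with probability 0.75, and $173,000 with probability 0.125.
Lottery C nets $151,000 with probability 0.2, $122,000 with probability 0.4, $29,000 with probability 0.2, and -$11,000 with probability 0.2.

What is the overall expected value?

EV(A) = 0.5 × 132000 + 0.25 × 27000 + 0.25 × 93000 = 66000 + 6750 + 23250 = 96000
EV(B) = 0.125 × 167000 + 0.75 × (-37000) + 0.125 × 173000 = 20875 − 27750 + 21625 = 14750
EV(C) = 0.2 × 151000 + 0.4 × 122000 + 0.2 × 29000 + 0.2 × (-11000) = 30200 + 48800 + 5800 − 2200 = 82600
Overall = 0.25 × 96000 + 0.375 × 14750 + 0.375 × 82600 = 24000 + 5531.25 + 30975 = 60506.25

$60,506.25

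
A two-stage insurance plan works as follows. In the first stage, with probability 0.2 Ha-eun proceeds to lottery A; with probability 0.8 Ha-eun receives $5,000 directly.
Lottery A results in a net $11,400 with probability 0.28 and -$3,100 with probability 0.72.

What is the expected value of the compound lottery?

EV(A) = 0.28 × 11400 + 0.72 × (-3100) = 3192 − 2232 = 960
Branch B: 5000 (certain)
Overall = 0.2 × 960 + 0.8 × 5000 = 192 + 4000 = 4192

$4,192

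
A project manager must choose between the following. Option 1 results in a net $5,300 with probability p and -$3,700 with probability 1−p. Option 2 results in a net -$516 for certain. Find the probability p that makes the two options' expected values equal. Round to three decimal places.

p·5300 + (1−p)·(-3700) = -516
9000p − 3700 = -516
p = (-516 + 3700) / 9000

p = 0.354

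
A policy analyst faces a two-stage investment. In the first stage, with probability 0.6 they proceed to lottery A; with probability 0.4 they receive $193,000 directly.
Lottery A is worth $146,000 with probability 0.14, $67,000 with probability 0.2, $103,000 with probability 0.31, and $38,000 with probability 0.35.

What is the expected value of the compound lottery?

EV(A) = 0.14 × 146000 + 0.2 × 67000 + 0.31 × 103000 + 0.35 × 38000 = 20440 + 13400 + 31930 + 13300 = 79070
Branch B: 193000 (certain)
Overall = 0.6 × 79070 + 0.4 × 193000 = 47442 + 77200 = 124642

$124,642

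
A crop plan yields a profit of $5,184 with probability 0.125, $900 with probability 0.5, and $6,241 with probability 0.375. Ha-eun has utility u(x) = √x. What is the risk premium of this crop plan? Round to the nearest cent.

$562.73

E[u] = 0.125·√5184 + 0.5·√900 + 0.375·√6241 = 0.125·72 + 0.5·30 + 0.375·79 = 53.625
CE = (53.625)² = 2875.640625
Risk premium = EV − CE = 3438.375 − 2875.640625 = 562.734375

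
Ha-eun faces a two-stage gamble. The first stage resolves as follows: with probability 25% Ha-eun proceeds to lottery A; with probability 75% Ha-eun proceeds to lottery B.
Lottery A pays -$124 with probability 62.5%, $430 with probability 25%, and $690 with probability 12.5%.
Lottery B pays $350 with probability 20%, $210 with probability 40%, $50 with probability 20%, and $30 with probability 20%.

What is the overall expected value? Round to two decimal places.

$156.56

EV(A) = 0.625 × (-124) + 0.25 × 430 + 0.125 × 690 = -77.5 + 107.5 + 86.25 = 116.25
EV(B) = 0.2 × 350 + 0.4 × 210 + 0.2 × 50 + 0.2 × 30 = 70 + 84 + 10 + 6 = 170
Overall = 0.25 × 116.25 + 0.75 × 170 = 29.0625 + 127.5 = 156.5625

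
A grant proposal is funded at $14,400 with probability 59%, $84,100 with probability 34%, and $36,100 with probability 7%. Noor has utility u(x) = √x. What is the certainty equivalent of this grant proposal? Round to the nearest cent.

E[u] = 0.59·√14400 + 0.34·√84100 + 0.07·√36100 = 0.59·120 + 0.34·290 + 0.07·190 = 182.7
CE = (182.7)² = 33379.29

$33,379.29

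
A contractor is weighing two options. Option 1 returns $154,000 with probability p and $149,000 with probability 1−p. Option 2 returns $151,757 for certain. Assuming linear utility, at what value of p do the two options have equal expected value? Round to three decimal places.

p = 0.551

p·154000 + (1−p)·149000 = 151757
5000p + 149000 = 151757
p = (151757 − 149000) / 5000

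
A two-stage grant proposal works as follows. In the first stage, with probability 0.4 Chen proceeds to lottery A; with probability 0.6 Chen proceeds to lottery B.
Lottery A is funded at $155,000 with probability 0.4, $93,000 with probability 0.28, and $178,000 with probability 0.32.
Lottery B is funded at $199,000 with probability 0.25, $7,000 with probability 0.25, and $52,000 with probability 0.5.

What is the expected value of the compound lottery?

$104,500

EV(A) = 0.4 × 155000 + 0.28 × 93000 + 0.32 × 178000 = 62000 + 26040 + 56960 = 145000
EV(B) = 0.25 × 199000 + 0.25 × 7000 + 0.5 × 52000 = 49750 + 1750 + 26000 = 77500
Overall = 0.4 × 145000 + 0.6 × 77500 = 58000 + 46500 = 104500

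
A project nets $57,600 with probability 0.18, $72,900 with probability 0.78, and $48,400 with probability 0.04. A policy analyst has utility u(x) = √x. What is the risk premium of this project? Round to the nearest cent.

$207.24

E[u] = 0.18·√57600 + 0.78·√72900 + 0.04·√48400 = 0.18·240 + 0.78·270 + 0.04·220 = 262.6
CE = (262.6)² = 68958.76
Risk premium = EV − CE = 69166 − 68958.76 = 207.24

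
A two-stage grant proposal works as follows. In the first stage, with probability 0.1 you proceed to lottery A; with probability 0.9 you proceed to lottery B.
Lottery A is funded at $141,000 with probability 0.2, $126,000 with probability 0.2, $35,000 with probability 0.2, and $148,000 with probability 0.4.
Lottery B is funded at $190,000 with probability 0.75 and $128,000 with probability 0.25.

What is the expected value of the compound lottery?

EV(A) = 0.2 × 141000 + 0.2 × 126000 + 0.2 × 35000 + 0.4 × 148000 = 28200 + 25200 + 7000 + 59200 = 119600
EV(B) = 0.75 × 190000 + 0.25 × 128000 = 142500 + 32000 = 174500
Overall = 0.1 × 119600 + 0.9 × 174500 = 11960 + 157050 = 169010

$169,010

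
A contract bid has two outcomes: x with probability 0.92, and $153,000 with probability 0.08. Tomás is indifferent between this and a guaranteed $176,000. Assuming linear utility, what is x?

0.92·x + 0.08·153000 = 176000
0.92·x = 176000 − 12240 = 163760
x = 163760 / 0.92 = 178000

x = $178,000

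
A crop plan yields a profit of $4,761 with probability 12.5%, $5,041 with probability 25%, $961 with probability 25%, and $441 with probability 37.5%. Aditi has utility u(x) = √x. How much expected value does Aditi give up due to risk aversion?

$497

E[u] = 0.125·√4761 + 0.25·√5041 + 0.25·√961 + 0.375·√441 = 0.125·69 + 0.25·71 + 0.25·31 + 0.375·21 = 42
CE = (42)² = 1764
Risk premium = EV − CE = 2261 − 1764 = 497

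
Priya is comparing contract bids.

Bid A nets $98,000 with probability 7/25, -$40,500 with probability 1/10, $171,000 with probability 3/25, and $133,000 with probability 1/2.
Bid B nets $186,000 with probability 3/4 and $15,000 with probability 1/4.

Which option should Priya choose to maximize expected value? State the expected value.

Bid A = 7/25 × 98000 + 1/10 × (-40500) + 3/25 × 171000 + 1/2 × 133000 = 27440 − 4050 + 20520 + 66500 = 110410
Bid B = 3/4 × 186000 + 1/4 × 15000 = 139500 + 3750 = 143250

Bid B ($143,250)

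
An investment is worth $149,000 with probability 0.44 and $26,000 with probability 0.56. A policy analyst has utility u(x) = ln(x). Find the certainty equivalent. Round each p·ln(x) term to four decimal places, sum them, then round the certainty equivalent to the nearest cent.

$56,050.03

E[u] = 0.44·ln(149000) + 0.56·ln(26000) = 5.2411 + 5.6929 = 10.9340
CE = e^10.9340 ≈ 56050.03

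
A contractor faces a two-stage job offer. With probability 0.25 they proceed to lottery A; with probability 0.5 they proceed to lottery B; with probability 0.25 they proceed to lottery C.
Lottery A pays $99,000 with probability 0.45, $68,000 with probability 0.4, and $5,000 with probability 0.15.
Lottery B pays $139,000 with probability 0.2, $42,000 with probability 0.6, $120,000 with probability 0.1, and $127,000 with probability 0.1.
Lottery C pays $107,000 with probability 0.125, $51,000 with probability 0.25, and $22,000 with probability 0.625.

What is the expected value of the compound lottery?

$66,943.75

EV(A) = 0.45 × 99000 + 0.4 × 68000 + 0.15 × 5000 = 44550 + 27200 + 750 = 72500
EV(B) = 0.2 × 139000 + 0.6 × 42000 + 0.1 × 120000 + 0.1 × 127000 = 27800 + 25200 + 12000 + 12700 = 77700
EV(C) = 0.125 × 107000 + 0.25 × 51000 + 0.625 × 22000 = 13375 + 12750 + 13750 = 39875
Overall = 0.25 × 72500 + 0.5 × 77700 + 0.25 × 39875 = 18125 + 38850 + 9968.75 = 66943.75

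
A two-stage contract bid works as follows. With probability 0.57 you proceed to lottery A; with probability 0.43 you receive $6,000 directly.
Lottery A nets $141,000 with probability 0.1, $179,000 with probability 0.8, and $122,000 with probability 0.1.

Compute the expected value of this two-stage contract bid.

$99,195

EV(A) = 0.1 × 141000 + 0.8 × 179000 + 0.1 × 122000 = 14100 + 143200 + 12200 = 169500
Branch B: 6000 (certain)
Overall = 0.57 × 169500 + 0.43 × 6000 = 96615 + 2580 = 99195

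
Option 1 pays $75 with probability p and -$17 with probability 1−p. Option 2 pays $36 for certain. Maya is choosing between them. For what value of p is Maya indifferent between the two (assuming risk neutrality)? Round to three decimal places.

p = 0.576

p·75 + (1−p)·(-17) = 36
92p − 17 = 36
p = (36 + 17) / 92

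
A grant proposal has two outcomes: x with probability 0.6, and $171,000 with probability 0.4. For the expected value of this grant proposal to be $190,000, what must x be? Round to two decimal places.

x = $202,666.67

0.6·x + 0.4·171000 = 190000
0.6·x = 190000 − 68400 = 121600
x = 121600 / 0.6 = 202666.6667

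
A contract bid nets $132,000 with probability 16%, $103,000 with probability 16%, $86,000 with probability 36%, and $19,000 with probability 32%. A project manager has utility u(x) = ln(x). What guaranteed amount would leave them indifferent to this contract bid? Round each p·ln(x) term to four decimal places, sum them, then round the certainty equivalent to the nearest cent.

$58,477.66

E[u] = 0.16·ln(132000) + 0.16·ln(103000) + 0.36·ln(86000) + 0.32·ln(19000) = 1.8865 + 1.8468 + 4.0904 + 3.1527 = 10.9764
CE = e^10.9764 ≈ 58477.66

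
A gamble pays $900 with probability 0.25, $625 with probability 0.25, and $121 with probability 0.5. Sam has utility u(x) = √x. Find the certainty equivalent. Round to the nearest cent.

$370.56

E[u] = 0.25·√900 + 0.25·√625 + 0.5·√121 = 0.25·30 + 0.25·25 + 0.5·11 = 19.25
CE = (19.25)² = 370.5625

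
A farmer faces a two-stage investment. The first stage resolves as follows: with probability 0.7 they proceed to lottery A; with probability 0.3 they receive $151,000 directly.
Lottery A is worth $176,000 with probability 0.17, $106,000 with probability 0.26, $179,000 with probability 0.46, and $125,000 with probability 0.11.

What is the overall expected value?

$152,799

EV(A) = 0.17 × 176000 + 0.26 × 106000 + 0.46 × 179000 + 0.11 × 125000 = 29920 + 27560 + 82340 + 13750 = 153570
Branch B: 151000 (certain)
Overall = 0.7 × 153570 + 0.3 × 151000 = 107499 + 45300 = 152799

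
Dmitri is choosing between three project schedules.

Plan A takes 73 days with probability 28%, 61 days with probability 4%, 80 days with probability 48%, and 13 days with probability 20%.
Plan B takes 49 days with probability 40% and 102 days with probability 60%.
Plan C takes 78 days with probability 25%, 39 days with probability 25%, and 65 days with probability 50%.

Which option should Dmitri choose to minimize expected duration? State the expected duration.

Plan A = 0.28 × 73 + 0.04 × 61 + 0.48 × 80 + 0.2 × 13 = 20.44 + 2.44 + 38.4 + 2.6 = 63.88
Plan B = 0.4 × 49 + 0.6 × 102 = 19.6 + 61.2 = 80.8
Plan C = 0.25 × 78 + 0.25 × 39 + 0.5 × 65 = 19.5 + 9.75 + 32.5 = 61.75

Plan C (61.75 days)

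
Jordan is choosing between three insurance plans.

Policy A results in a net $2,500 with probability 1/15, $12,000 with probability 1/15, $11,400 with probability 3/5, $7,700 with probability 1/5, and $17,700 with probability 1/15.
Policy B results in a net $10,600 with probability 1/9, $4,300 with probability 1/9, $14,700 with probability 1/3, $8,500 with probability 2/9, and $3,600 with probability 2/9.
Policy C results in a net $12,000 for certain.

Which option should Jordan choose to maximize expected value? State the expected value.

Policy A = 1/15 × 2500 + 1/15 × 12000 + 3/5 × 11400 + 1/5 × 7700 + 1/15 × 17700 = 166.6667 + 800 + 6840 + 1540 + 1180 = 10526.6667
Policy B = 1/9 × 10600 + 1/9 × 4300 + 1/3 × 14700 + 2/9 × 8500 + 2/9 × 3600 = 1177.7778 + 477.7778 + 4900 + 1888.8889 + 800 = 9244.4444
Policy C: 12000 (certain)

Policy C ($12,000)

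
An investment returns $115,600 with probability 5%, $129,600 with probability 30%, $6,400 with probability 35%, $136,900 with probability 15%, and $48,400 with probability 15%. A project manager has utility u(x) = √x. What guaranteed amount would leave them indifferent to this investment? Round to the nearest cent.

E[u] = 0.05·√115600 + 0.3·√129600 + 0.35·√6400 + 0.15·√136900 + 0.15·√48400 = 0.05·340 + 0.3·360 + 0.35·80 + 0.15·370 + 0.15·220 = 241.5
CE = (241.5)² = 58322.25

$58,322.25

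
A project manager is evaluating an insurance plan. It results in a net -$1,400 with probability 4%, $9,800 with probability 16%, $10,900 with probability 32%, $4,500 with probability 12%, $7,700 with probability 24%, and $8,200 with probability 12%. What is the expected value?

EV = 0.04 × (-1400) + 0.16 × 9800 + 0.32 × 10900 + 0.12 × 4500 + 0.24 × 7700 + 0.12 × 8200 = -56 + 1568 + 3488 + 540 + 1848 + 984 = 8372

$8,372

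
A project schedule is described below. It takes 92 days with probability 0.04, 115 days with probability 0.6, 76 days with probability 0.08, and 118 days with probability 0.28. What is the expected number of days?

111.8 days

EV = 0.04 × 92 + 0.6 × 115 + 0.08 × 76 + 0.28 × 118 = 3.68 + 69 + 6.08 + 33.04 = 111.8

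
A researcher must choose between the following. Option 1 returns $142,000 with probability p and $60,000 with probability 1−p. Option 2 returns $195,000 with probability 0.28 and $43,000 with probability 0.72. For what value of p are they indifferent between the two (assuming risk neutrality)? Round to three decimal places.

EV(Option 2) = 0.28 × 195000 + 0.72 × 43000 = 54600 + 30960 = 85560
p·142000 + (1−p)·60000 = 85560
82000p + 60000 = 85560
p = (85560 − 60000) / 82000

p = 0.312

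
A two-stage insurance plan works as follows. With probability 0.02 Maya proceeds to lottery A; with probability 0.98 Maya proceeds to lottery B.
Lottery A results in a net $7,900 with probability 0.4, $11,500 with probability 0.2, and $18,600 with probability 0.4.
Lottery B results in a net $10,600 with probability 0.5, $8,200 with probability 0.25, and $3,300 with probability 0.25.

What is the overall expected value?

$8,269.50

EV(A) = 0.4 × 7900 + 0.2 × 11500 + 0.4 × 18600 = 3160 + 2300 + 7440 = 12900
EV(B) = 0.5 × 10600 + 0.25 × 8200 + 0.25 × 3300 = 5300 + 2050 + 825 = 8175
Overall = 0.02 × 12900 + 0.98 × 8175 = 258 + 8011.5 = 8269.5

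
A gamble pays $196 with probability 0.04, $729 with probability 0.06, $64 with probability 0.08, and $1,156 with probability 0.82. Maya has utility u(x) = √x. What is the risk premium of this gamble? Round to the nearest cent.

E[u] = 0.04·√196 + 0.06·√729 + 0.08·√64 + 0.82·√1156 = 0.04·14 + 0.06·27 + 0.08·8 + 0.82·34 = 30.7
CE = (30.7)² = 942.49
Risk premium = EV − CE = 1004.62 − 942.49 = 62.13

$62.13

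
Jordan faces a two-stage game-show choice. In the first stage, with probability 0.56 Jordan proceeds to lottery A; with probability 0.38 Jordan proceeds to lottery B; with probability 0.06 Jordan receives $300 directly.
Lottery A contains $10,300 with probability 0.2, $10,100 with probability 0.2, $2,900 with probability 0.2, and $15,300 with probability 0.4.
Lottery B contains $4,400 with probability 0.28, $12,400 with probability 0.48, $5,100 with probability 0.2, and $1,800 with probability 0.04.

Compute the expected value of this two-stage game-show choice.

EV(A) = 0.2 × 10300 + 0.2 × 10100 + 0.2 × 2900 + 0.4 × 15300 = 2060 + 2020 + 580 + 6120 = 10780
EV(B) = 0.28 × 4400 + 0.48 × 12400 + 0.2 × 5100 + 0.04 × 1800 = 1232 + 5952 + 1020 + 72 = 8276
Branch C: 300 (certain)
Overall = 0.56 × 10780 + 0.38 × 8276 + 0.06 × 300 = 6036.8 + 3144.88 + 18 = 9199.68

$9,199.68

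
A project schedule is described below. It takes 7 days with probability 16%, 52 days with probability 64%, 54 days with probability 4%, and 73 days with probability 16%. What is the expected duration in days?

48.24 days

EV = 0.16 × 7 + 0.64 × 52 + 0.04 × 54 + 0.16 × 73 = 1.12 + 33.28 + 2.16 + 11.68 = 48.24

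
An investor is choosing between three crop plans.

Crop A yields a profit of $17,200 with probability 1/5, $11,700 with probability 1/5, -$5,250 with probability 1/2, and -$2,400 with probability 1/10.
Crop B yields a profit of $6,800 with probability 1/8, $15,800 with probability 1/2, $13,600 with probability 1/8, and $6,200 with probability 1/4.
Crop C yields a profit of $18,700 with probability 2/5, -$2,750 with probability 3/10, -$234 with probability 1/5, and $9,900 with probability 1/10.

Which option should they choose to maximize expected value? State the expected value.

Crop A = 1/5 × 17200 + 1/5 × 11700 + 1/2 × (-5250) + 1/10 × (-2400) = 3440 + 2340 − 2625 − 240 = 2915
Crop B = 1/8 × 6800 + 1/2 × 15800 + 1/8 × 13600 + 1/4 × 6200 = 850 + 7900 + 1700 + 1550 = 12000
Crop C = 2/5 × 18700 + 3/10 × (-2750) + 1/5 × (-234) + 1/10 × 9900 = 7480 − 825 − 46.8 + 990 = 7598.2

Crop B ($12,000)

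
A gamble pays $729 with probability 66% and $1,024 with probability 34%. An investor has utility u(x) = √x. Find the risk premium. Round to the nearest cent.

$5.61

E[u] = 0.66·√729 + 0.34·√1024 = 0.66·27 + 0.34·32 = 28.7
CE = (28.7)² = 823.69
Risk premium = EV − CE = 829.3 − 823.69 = 5.61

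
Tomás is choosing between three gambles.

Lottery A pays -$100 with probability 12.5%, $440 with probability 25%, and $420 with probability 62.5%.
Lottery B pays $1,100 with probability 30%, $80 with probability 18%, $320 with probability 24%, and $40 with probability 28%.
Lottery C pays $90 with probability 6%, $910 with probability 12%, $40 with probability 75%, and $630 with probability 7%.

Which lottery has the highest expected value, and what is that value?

Lottery A = 0.125 × (-100) + 0.25 × 440 + 0.625 × 420 = -12.5 + 110 + 262.5 = 360
Lottery B = 0.3 × 1100 + 0.18 × 80 + 0.24 × 320 + 0.28 × 40 = 330 + 14.4 + 76.8 + 11.2 = 432.4
Lottery C = 0.06 × 90 + 0.12 × 910 + 0.75 × 40 + 0.07 × 630 = 5.4 + 109.2 + 30 + 44.1 = 188.7

Lottery B ($432.40)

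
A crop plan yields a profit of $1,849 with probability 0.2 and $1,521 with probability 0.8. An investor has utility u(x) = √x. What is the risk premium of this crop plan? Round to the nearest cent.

$2.56

E[u] = 0.2·√1849 + 0.8·√1521 = 0.2·43 + 0.8·39 = 39.8
CE = (39.8)² = 1584.04
Risk premium = EV − CE = 1586.6 − 1584.04 = 2.56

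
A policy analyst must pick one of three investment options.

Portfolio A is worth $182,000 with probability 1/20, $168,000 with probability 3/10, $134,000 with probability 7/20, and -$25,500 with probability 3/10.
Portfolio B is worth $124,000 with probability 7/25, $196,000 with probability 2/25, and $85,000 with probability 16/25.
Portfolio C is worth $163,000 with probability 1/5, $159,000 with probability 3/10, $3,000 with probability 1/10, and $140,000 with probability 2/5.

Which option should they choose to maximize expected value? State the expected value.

Portfolio A = 1/20 × 182000 + 3/10 × 168000 + 7/20 × 134000 + 3/10 × (-25500) = 9100 + 50400 + 46900 − 7650 = 98750
Portfolio B = 7/25 × 124000 + 2/25 × 196000 + 16/25 × 85000 = 34720 + 15680 + 54400 = 104800
Portfolio C = 1/5 × 163000 + 3/10 × 159000 + 1/10 × 3000 + 2/5 × 140000 = 32600 + 47700 + 300 + 56000 = 136600

Portfolio C ($136,600)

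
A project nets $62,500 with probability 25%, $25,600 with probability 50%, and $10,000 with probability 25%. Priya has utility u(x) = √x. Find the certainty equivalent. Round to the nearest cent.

E[u] = 0.25·√62500 + 0.5·√25600 + 0.25·√10000 = 0.25·250 + 0.5·160 + 0.25·100 = 167.5
CE = (167.5)² = 28056.25

$28,056.25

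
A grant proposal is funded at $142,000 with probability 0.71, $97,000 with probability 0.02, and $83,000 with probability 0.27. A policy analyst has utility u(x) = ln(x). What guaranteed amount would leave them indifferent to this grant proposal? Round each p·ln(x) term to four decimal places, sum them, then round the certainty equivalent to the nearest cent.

E[u] = 0.71·ln(142000) + 0.02·ln(97000) + 0.27·ln(83000) = 8.4231 + 0.2296 + 3.0582 = 11.7109
CE = e^11.7109 ≈ 121893.14

$121,893.14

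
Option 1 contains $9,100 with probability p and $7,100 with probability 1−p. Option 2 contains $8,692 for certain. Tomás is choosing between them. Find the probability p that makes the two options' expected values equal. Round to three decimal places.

p·9100 + (1−p)·7100 = 8692
2000p + 7100 = 8692
p = (8692 − 7100) / 2000

p = 0.796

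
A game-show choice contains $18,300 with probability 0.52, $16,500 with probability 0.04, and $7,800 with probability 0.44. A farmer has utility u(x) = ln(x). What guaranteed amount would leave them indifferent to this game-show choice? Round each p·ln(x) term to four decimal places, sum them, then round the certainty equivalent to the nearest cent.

E[u] = 0.52·ln(18300) + 0.04·ln(16500) + 0.44·ln(7800) = 5.1036 + 0.3884 + 3.9432 = 9.4352
CE = e^9.4352 ≈ 12521.47

$12,521.47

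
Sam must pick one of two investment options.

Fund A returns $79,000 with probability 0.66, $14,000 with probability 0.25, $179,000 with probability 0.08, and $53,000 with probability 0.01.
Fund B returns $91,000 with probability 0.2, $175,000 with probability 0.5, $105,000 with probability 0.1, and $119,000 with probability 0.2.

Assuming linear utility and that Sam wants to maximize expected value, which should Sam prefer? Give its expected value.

Fund B ($140,000)

Fund A = 0.66 × 79000 + 0.25 × 14000 + 0.08 × 179000 + 0.01 × 53000 = 52140 + 3500 + 14320 + 530 = 70490
Fund B = 0.2 × 91000 + 0.5 × 175000 + 0.1 × 105000 + 0.2 × 119000 = 18200 + 87500 + 10500 + 23800 = 140000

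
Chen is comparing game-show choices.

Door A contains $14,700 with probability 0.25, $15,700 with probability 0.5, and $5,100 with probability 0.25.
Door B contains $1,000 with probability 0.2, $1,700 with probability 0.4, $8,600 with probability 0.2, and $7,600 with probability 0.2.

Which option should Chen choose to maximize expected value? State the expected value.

Door A = 0.25 × 14700 + 0.5 × 15700 + 0.25 × 5100 = 3675 + 7850 + 1275 = 12800
Door B = 0.2 × 1000 + 0.4 × 1700 + 0.2 × 8600 + 0.2 × 7600 = 200 + 680 + 1720 + 1520 = 4120

Door A ($12,800)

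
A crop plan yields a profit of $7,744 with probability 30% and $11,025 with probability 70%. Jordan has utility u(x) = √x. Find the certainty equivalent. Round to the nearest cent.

$9,980.01

E[u] = 0.3·√7744 + 0.7·√11025 = 0.3·88 + 0.7·105 = 99.9
CE = (99.9)² = 9980.01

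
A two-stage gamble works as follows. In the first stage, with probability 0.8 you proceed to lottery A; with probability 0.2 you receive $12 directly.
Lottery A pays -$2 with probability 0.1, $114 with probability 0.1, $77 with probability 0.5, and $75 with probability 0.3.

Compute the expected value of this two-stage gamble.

EV(A) = 0.1 × (-2) + 0.1 × 114 + 0.5 × 77 + 0.3 × 75 = -0.2 + 11.4 + 38.5 + 22.5 = 72.2
Branch B: 12 (certain)
Overall = 0.8 × 72.2 + 0.2 × 12 = 57.76 + 2.4 = 60.16

$60.16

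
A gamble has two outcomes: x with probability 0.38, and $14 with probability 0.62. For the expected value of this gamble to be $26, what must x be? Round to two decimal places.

x = $45.58

0.38·x + 0.62·14 = 26
0.38·x = 26 − 8.68 = 17.32
x = 17.32 / 0.38 = 45.5789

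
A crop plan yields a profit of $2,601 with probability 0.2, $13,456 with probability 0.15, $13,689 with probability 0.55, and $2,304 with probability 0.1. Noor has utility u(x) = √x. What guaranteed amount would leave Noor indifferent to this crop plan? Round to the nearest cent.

$9,360.56

E[u] = 0.2·√2601 + 0.15·√13456 + 0.55·√13689 + 0.1·√2304 = 0.2·51 + 0.15·116 + 0.55·117 + 0.1·48 = 96.75
CE = (96.75)² = 9360.5625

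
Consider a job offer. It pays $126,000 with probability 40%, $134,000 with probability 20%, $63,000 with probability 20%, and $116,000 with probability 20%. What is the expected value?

EV = 0.4 × 126000 + 0.2 × 134000 + 0.2 × 63000 + 0.2 × 116000 = 50400 + 26800 + 12600 + 23200 = 113000

$113,000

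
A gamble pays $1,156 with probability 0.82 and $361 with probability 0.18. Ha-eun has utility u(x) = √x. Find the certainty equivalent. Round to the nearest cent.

$979.69

E[u] = 0.82·√1156 + 0.18·√361 = 0.82·34 + 0.18·19 = 31.3
CE = (31.3)² = 979.69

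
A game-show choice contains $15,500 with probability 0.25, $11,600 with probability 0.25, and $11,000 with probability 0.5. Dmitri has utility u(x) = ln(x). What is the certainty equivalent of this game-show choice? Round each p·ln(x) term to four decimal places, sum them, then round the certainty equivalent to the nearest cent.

E[u] = 0.25·ln(15500) + 0.25·ln(11600) + 0.5·ln(11000) = 2.4121 + 2.3397 + 4.6528 = 9.4046
CE = e^9.4046 ≈ 12144.12

$12,144.12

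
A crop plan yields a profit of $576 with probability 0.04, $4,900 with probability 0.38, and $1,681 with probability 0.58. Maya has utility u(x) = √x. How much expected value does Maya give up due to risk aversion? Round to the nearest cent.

$224.22

E[u] = 0.04·√576 + 0.38·√4900 + 0.58·√1681 = 0.04·24 + 0.38·70 + 0.58·41 = 51.34
CE = (51.34)² = 2635.7956
Risk premium = EV − CE = 2860.02 − 2635.7956 = 224.2244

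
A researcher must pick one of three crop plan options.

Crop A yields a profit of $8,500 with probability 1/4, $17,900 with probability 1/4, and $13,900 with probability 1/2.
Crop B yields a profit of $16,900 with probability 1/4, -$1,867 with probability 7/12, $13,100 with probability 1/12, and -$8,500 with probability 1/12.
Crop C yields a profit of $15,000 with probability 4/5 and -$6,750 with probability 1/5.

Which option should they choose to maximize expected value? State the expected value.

Crop A = 1/4 × 8500 + 1/4 × 17900 + 1/2 × 13900 = 2125 + 4475 + 6950 = 13550
Crop B = 1/4 × 16900 + 7/12 × (-1867) + 1/12 × 13100 + 1/12 × (-8500) = 4225 − 1089.0833 + 1091.6667 − 708.3333 = 3519.25
Crop C = 4/5 × 15000 + 1/5 × (-6750) = 12000 − 1350 = 10650

Crop A ($13,550)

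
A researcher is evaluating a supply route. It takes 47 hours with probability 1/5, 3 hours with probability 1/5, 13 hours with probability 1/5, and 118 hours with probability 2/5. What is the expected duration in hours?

EV = 1/5 × 47 + 1/5 × 3 + 1/5 × 13 + 2/5 × 118 = 9.4 + 0.6 + 2.6 + 47.2 = 59.8

59.8 hours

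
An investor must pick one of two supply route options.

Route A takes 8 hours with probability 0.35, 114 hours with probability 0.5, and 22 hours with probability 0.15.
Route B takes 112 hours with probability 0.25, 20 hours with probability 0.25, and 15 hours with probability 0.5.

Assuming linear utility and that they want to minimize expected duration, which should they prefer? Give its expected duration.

Route A = 0.35 × 8 + 0.5 × 114 + 0.15 × 22 = 2.8 + 57 + 3.3 = 63.1
Route B = 0.25 × 112 + 0.25 × 20 + 0.5 × 15 = 28 + 5 + 7.5 = 40.5

Route B (40.5 hours)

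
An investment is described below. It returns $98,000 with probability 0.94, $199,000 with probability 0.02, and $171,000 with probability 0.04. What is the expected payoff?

EV = 0.94 × 98000 + 0.02 × 199000 + 0.04 × 171000 = 92120 + 3980 + 6840 = 102940

$102,940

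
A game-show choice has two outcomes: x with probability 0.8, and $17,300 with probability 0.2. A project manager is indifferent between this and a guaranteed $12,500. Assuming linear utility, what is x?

0.8·x + 0.2·17300 = 12500
0.8·x = 12500 − 3460 = 9040
x = 9040 / 0.8 = 11300

x = $11,300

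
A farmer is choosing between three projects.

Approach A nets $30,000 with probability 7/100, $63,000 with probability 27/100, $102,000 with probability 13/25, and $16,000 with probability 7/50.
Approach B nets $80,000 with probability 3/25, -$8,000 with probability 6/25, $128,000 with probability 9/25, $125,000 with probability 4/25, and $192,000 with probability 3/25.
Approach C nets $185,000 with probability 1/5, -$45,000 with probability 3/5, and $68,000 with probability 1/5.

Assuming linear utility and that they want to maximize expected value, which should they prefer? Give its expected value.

Approach B ($96,800)

Approach A = 7/100 × 30000 + 27/100 × 63000 + 13/25 × 102000 + 7/50 × 16000 = 2100 + 17010 + 53040 + 2240 = 74390
Approach B = 3/25 × 80000 + 6/25 × (-8000) + 9/25 × 128000 + 4/25 × 125000 + 3/25 × 192000 = 9600 − 1920 + 46080 + 20000 + 23040 = 96800
Approach C = 1/5 × 185000 + 3/5 × (-45000) + 1/5 × 68000 = 37000 − 27000 + 13600 = 23600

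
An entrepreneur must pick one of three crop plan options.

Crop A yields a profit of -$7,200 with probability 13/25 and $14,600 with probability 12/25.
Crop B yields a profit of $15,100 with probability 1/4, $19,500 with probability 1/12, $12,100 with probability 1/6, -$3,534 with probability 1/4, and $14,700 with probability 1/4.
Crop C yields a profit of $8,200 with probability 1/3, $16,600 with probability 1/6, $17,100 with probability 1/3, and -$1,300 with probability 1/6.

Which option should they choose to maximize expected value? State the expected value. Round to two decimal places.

Crop C ($10,983.33)

Crop A = 13/25 × (-7200) + 12/25 × 14600 = -3744 + 7008 = 3264
Crop B = 1/4 × 15100 + 1/12 × 19500 + 1/6 × 12100 + 1/4 × (-3534) + 1/4 × 14700 = 3775 + 1625 + 2016.6667 − 883.5 + 3675 = 10208.1667
Crop C = 1/3 × 8200 + 1/6 × 16600 + 1/3 × 17100 + 1/6 × (-1300) = 2733.3333 + 2766.6667 + 5700 − 216.6667 = 10983.3333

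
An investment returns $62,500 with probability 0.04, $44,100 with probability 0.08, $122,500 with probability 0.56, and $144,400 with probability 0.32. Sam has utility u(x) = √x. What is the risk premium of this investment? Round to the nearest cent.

E[u] = 0.04·√62500 + 0.08·√44100 + 0.56·√122500 + 0.32·√144400 = 0.04·250 + 0.08·210 + 0.56·350 + 0.32·380 = 344.4
CE = (344.4)² = 118611.36
Risk premium = EV − CE = 120836 − 118611.36 = 2224.64

$2,224.64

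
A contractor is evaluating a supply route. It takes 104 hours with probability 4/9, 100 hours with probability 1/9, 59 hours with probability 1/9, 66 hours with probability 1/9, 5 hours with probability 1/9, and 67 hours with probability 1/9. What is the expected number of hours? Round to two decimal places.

EV = 4/9 × 104 + 1/9 × 100 + 1/9 × 59 + 1/9 × 66 + 1/9 × 5 + 1/9 × 67 = 46.2222 + 11.1111 + 6.5556 + 7.3333 + 0.5556 + 7.4444 = 79.2222

79.22 hours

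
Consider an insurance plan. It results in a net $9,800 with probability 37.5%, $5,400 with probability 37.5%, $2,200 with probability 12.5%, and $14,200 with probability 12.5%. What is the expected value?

$7,750

EV = 0.375 × 9800 + 0.375 × 5400 + 0.125 × 2200 + 0.125 × 14200 = 3675 + 2025 + 275 + 1775 = 7750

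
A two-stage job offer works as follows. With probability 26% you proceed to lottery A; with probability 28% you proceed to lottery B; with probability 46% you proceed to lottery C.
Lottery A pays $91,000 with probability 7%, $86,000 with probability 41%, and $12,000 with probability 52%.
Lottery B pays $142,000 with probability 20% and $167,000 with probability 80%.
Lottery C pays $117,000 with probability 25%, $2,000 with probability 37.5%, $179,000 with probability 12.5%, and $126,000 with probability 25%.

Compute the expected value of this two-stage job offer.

$96,388.70

EV(A) = 0.07 × 91000 + 0.41 × 86000 + 0.52 × 12000 = 6370 + 35260 + 6240 = 47870
EV(B) = 0.2 × 142000 + 0.8 × 167000 = 28400 + 133600 = 162000
EV(C) = 0.25 × 117000 + 0.375 × 2000 + 0.125 × 179000 + 0.25 × 126000 = 29250 + 750 + 22375 + 31500 = 83875
Overall = 0.26 × 47870 + 0.28 × 162000 + 0.46 × 83875 = 12446.2 + 45360 + 38582.5 = 96388.7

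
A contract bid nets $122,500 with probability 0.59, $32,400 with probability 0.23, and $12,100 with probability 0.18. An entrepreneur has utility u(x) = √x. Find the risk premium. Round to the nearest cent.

E[u] = 0.59·√122500 + 0.23·√32400 + 0.18·√12100 = 0.59·350 + 0.23·180 + 0.18·110 = 267.7
CE = (267.7)² = 71663.29
Risk premium = EV − CE = 81905 − 71663.29 = 10241.71

$10,241.71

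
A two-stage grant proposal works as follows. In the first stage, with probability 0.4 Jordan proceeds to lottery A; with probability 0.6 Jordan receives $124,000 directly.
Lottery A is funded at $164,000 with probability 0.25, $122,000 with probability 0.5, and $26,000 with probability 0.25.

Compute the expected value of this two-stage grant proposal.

EV(A) = 0.25 × 164000 + 0.5 × 122000 + 0.25 × 26000 = 41000 + 61000 + 6500 = 108500
Branch B: 124000 (certain)
Overall = 0.4 × 108500 + 0.6 × 124000 = 43400 + 74400 = 117800

$117,800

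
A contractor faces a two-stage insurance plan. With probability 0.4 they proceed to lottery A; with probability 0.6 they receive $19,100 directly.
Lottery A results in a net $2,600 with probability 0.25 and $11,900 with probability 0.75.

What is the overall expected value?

$15,290

EV(A) = 0.25 × 2600 + 0.75 × 11900 = 650 + 8925 = 9575
Branch B: 19100 (certain)
Overall = 0.4 × 9575 + 0.6 × 19100 = 3830 + 11460 = 15290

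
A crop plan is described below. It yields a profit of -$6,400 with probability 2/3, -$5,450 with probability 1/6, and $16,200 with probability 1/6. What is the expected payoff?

-$2,475

EV = 2/3 × (-6400) + 1/6 × (-5450) + 1/6 × 16200 = -4266.6667 − 908.3333 + 2700 = -2475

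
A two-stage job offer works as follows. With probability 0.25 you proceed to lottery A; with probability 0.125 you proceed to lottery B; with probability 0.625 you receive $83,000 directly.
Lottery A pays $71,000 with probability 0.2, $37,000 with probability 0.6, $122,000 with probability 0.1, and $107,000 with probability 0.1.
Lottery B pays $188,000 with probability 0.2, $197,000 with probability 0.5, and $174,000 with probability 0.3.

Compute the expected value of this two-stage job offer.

EV(A) = 0.2 × 71000 + 0.6 × 37000 + 0.1 × 122000 + 0.1 × 107000 = 14200 + 22200 + 12200 + 10700 = 59300
EV(B) = 0.2 × 188000 + 0.5 × 197000 + 0.3 × 174000 = 37600 + 98500 + 52200 = 188300
Branch C: 83000 (certain)
Overall = 0.25 × 59300 + 0.125 × 188300 + 0.625 × 83000 = 14825 + 23537.5 + 51875 = 90237.5

$90,237.50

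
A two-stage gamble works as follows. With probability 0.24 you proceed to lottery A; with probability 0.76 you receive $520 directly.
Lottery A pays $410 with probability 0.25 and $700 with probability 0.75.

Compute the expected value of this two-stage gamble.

$545.80

EV(A) = 0.25 × 410 + 0.75 × 700 = 102.5 + 525 = 627.5
Branch B: 520 (certain)
Overall = 0.24 × 627.5 + 0.76 × 520 = 150.6 + 395.2 = 545.8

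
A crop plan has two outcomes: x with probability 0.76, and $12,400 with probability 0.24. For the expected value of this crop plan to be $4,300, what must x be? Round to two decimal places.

0.76·x + 0.24·12400 = 4300
0.76·x = 4300 − 2976 = 1324
x = 1324 / 0.76 = 1742.1053

x = $1,742.11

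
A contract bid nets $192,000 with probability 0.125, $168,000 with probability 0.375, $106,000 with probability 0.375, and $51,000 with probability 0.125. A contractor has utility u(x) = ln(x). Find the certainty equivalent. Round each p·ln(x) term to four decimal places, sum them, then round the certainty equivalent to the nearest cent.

E[u] = 0.125·ln(192000) + 0.375·ln(168000) + 0.375·ln(106000) + 0.125·ln(51000) = 1.5207 + 4.5119 + 4.3392 + 1.3549 = 11.7267
CE = e^11.7267 ≈ 123834.34

$123,834.34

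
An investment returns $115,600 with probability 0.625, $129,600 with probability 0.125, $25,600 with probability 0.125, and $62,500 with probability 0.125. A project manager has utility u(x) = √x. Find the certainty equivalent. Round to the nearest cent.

$95,326.56

E[u] = 0.625·√115600 + 0.125·√129600 + 0.125·√25600 + 0.125·√62500 = 0.625·340 + 0.125·360 + 0.125·160 + 0.125·250 = 308.75
CE = (308.75)² = 95326.5625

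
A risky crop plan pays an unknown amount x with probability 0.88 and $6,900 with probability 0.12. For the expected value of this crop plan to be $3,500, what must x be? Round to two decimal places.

x = $3,036.36

0.88·x + 0.12·6900 = 3500
0.88·x = 3500 − 828 = 2672
x = 2672 / 0.88 = 3036.3636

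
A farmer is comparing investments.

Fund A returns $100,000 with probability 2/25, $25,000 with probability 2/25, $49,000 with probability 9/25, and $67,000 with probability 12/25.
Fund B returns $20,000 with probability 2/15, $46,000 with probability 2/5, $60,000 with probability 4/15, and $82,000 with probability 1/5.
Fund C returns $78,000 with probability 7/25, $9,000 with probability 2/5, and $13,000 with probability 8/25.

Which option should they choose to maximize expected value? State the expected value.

Fund A = 2/25 × 100000 + 2/25 × 25000 + 9/25 × 49000 + 12/25 × 67000 = 8000 + 2000 + 17640 + 32160 = 59800
Fund B = 2/15 × 20000 + 2/5 × 46000 + 4/15 × 60000 + 1/5 × 82000 = 2666.6667 + 18400 + 16000 + 16400 = 53466.6667
Fund C = 7/25 × 78000 + 2/5 × 9000 + 8/25 × 13000 = 21840 + 3600 + 4160 = 29600

Fund A ($59,800)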